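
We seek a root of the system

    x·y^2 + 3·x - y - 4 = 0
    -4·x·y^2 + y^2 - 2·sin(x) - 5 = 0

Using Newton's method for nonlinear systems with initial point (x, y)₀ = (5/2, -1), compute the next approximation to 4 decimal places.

At (5/2, -1): F = (7.0000, -15.196944).
Jacobian J = [[y^2 + 3, 2·x·y - 1], [-4·y^2 - 2·cos(x), -8·x·y + 2·y]].
At the point, J = [[4.0000, -6.0000], [-2.397713, 18.0000]] (det J = 57.613723).
Solving J·Δ = −F gives Δ = (-0.6043, 0.7638).
Then the next iterate is (x, y)₁ = (1.8957, -0.2362).

(1.8957, -0.2362)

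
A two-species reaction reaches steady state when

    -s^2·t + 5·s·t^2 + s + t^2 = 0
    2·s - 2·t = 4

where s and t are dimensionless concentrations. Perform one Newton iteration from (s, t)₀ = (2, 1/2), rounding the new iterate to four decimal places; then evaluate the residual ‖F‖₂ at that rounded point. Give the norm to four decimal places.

1.7691

At (2, 1/2): F = (2.7500, -1.0000).
Jacobian J = [[-2·s·t + 5·t^2 + 1, -s^2 + 10·s·t + 2·t], [2, -2]].
At the point, J = [[0.2500, 7.0000], [2.0000, -2.0000]] (det J = -14.5000).
Solving J·Δ = −F gives Δ = (0.1034, -0.3966).
Then the next iterate is (s, t)₁ = (2.1034, 0.1034).
Re-evaluating at (2.1034, 0.1034): F = (1.769063, 0.0000), so ‖F‖₂ = 1.7691.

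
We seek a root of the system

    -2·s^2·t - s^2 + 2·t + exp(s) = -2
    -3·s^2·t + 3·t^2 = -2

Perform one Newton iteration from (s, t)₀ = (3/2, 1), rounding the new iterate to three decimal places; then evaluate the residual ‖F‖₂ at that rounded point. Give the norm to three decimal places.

7.471

At (3/2, 1): F = (1.73169, -1.750).
Jacobian J = [[-4·s·t - 2·s + exp(s), -2·s^2 + 2], [-6·s·t, -3·s^2 + 6·t]].
At the point, J = [[-4.51831, -2.500], [-9.000, -0.750]] (det J = -19.11127).
Solving J·Δ = −F gives Δ = (-0.297, 1.229).
Then the next iterate is (s, t)₁ = (1.203, 2.229).
Re-evaluating at (1.203, 2.229): F = (1.88923, 7.22784), so ‖F‖₂ = 7.471.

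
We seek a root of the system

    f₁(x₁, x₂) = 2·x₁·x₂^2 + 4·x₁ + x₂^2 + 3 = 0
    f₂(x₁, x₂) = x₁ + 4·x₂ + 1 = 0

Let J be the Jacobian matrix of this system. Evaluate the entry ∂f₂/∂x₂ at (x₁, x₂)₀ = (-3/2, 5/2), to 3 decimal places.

∂f₂/∂x₂ = 4.
At (-3/2, 5/2) this is 4.000.

4.000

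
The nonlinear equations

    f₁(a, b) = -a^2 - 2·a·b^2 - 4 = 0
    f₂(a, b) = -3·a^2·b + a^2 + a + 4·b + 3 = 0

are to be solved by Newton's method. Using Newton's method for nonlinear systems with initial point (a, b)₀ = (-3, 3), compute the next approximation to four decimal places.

At (-3, 3): F = (41.0000, -60.0000).
Jacobian J = [[-2·a - 2·b^2, -4·a·b], [-6·a·b + 2·a + 1, -3·a^2 + 4]].
At the point, J = [[-12.0000, 36.0000], [49.0000, -23.0000]] (det J = -1488.0000).
Solving J·Δ = −F gives Δ = (0.8179, -0.8663).
Then the next iterate is (a, b)₁ = (-2.1821, 2.1337).

(-2.1821, 2.1337)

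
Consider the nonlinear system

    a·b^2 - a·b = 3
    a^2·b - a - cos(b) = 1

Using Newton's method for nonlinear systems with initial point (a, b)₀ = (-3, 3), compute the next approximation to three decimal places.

(-1.880, 2.048)

At (-3, 3): F = (-21.000, 29.98999).
Jacobian J = [[b^2 - b, 2·a·b - a], [2·a·b - 1, a^2 + sin(b)]].
At the point, J = [[6.000, -15.000], [-19.000, 9.14112]] (det J = -230.15328).
Solving J·Δ = −F gives Δ = (1.120, -0.952).
Then the next iterate is (a, b)₁ = (-1.880, 2.048).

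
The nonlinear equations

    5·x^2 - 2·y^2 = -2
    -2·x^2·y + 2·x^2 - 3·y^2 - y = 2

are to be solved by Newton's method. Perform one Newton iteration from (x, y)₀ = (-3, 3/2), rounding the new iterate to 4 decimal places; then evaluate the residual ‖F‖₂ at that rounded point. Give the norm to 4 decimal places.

13.2199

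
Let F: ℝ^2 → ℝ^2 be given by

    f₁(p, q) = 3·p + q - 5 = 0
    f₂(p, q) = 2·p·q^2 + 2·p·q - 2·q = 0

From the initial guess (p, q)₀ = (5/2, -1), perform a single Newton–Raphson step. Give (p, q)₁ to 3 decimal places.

At (5/2, -1): F = (1.500, 2.000).
Jacobian J = [[3, 1], [2·q^2 + 2·q, 4·p·q + 2·p - 2]].
At the point, J = [[3.000, 1.000], [0.000, -7.000]] (det J = -21.000).
Solving J·Δ = −F gives Δ = (-0.595, 0.286).
Then the next iterate is (p, q)₁ = (1.905, -0.714).

(1.905, -0.714)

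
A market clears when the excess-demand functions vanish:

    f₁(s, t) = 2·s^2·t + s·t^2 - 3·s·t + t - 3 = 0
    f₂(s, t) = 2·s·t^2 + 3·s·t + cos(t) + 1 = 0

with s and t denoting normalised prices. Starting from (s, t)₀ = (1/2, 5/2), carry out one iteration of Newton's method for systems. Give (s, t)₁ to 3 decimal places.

(-0.388, 3.783)

At (1/2, 5/2): F = (0.125, 10.19886).
Jacobian J = [[4·s·t + t^2 - 3·t, 2·s^2 + 2·s·t - 3·s + 1], [2·t^2 + 3·t, 4·s·t + 3·s - sin(t)]].
At the point, J = [[3.750, 2.500], [20.000, 5.90153]] (det J = -27.86927).
Solving J·Δ = −F gives Δ = (-0.888, 1.283).
Then the next iterate is (s, t)₁ = (-0.388, 3.783).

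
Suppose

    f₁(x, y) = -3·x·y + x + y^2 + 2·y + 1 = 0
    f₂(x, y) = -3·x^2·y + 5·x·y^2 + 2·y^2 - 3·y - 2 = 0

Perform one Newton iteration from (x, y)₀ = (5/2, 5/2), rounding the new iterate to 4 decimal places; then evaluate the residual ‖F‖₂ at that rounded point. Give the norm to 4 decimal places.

At (5/2, 5/2): F = (-4.0000, 34.2500).
Jacobian J = [[-3·y + 1, -3·x + 2·y + 2], [-6·x·y + 5·y^2, -3·x^2 + 10·x·y + 4·y - 3]].
At the point, J = [[-6.5000, -0.5000], [-6.2500, 50.7500]] (det J = -333.0000).
Solving J·Δ = −F gives Δ = (-0.5582, -0.7436).
Then the next iterate is (x, y)₁ = (1.9418, 1.7564).
Re-evaluating at (1.9418, 1.7564): F = (-0.692192, 8.984395), so ‖F‖₂ = 9.0110.

9.0110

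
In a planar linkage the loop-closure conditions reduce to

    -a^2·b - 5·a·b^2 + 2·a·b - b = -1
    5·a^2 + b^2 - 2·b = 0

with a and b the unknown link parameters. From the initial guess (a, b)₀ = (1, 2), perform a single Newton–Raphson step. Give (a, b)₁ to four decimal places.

At (1, 2): F = (-19.0000, 5.0000).
Jacobian J = [[-2·a·b - 5·b^2 + 2·b, -a^2 - 10·a·b + 2·a - 1], [10·a, 2·b - 2]].
At the point, J = [[-20.0000, -20.0000], [10.0000, 2.0000]] (det J = 160.0000).
Solving J·Δ = −F gives Δ = (-0.3875, -0.5625).
Then the next iterate is (a, b)₁ = (0.6125, 1.4375).

(0.6125, 1.4375)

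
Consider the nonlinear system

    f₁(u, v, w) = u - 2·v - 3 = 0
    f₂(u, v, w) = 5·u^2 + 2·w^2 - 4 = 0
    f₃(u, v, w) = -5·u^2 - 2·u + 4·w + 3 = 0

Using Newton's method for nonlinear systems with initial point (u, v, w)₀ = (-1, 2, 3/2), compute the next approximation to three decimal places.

(-1.159, -2.080, 0.318)

At (-1, 2, 3/2): F = (-8.000, 5.500, 6.000).
Jacobian J = [[1, -2, 0], [10·u, 0, 4·w], [-10·u - 2, 0, 4]].
At the point, J = [[1.000, -2.000, 0.000], [-10.000, 0.000, 6.000], [8.000, 0.000, 4.000]] (det J = -176.000).
Solving J·Δ = −F gives Δ = (-0.159, -4.080, -1.182).
Then the next iterate is (u, v, w)₁ = (-1.159, -2.080, 0.318).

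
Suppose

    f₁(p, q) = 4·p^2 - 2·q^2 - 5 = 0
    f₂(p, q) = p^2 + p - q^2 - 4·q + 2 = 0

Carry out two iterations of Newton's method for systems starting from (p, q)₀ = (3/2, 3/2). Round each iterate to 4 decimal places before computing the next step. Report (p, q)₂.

(1.3290, 1.0158)

At (3/2, 3/2): F = (-0.5000, -2.5000).
Jacobian J = [[8·p, -4·q], [2·p + 1, -2·q - 4]].
At the point, J = [[12.0000, -6.0000], [4.0000, -7.0000]] (det J = -60.0000).
Solving J·Δ = −F gives Δ = (-0.1917, -0.4667).
Then the next iterate is (p, q)₁ = (1.3083, 1.0333).
Round to (1.3083, 1.0333) and repeat: F = (-0.288822, -0.180960), J = [[10.4664, -4.1332], [3.6166, -6.0666]].
Δ = (0.0207, -0.0175), so (p, q)₂ = (1.3290, 1.0158).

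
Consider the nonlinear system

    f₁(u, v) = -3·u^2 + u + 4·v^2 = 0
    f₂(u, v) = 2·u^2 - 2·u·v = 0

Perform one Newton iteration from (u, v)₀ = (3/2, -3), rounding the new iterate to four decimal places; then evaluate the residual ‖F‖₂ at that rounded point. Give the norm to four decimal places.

At (3/2, -3): F = (30.7500, 13.5000).
Jacobian J = [[-6·u + 1, 8·v], [4·u - 2·v, -2·u]].
At the point, J = [[-8.0000, -24.0000], [12.0000, -3.0000]] (det J = 312.0000).
Solving J·Δ = −F gives Δ = (-0.7428, 1.5288).
Then the next iterate is (u, v)₁ = (0.7572, -1.4712).
Re-evaluating at (0.7572, -1.4712): F = (7.694862, 3.374689), so ‖F‖₂ = 8.4023.

8.4023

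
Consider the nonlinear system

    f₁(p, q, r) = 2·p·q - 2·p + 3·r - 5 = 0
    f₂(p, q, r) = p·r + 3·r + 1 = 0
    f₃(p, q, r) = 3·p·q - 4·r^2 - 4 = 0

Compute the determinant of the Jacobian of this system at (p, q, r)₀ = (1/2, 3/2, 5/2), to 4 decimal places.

J = [[2·q - 2, 2·p, 3], [r, 0, p + 3], [3·q, 3·p, -8·r]].
At the point, J = [[1.0000, 1.0000, 3.0000], [2.5000, 0.0000, 3.5000], [4.5000, 1.5000, -20.0000]].
det J = 71.7500.

71.7500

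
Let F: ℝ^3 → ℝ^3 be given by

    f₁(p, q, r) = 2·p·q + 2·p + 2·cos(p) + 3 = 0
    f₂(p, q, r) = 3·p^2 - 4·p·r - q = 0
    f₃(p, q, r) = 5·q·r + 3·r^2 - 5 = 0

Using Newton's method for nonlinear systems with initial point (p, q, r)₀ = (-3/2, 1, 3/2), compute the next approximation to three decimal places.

At (-3/2, 1, 3/2): F = (-2.85853, 14.750, 9.250).
Jacobian J = [[2·q - 2·sin(p) + 2, 2·p, 0], [6·p - 4·r, -1, -4·p], [0, 5·r, 5·q + 6·r]].
At the point, J = [[5.99499, -3.000, 0.000], [-15.000, -1.000, 6.000], [0.000, 7.500, 14.000]] (det J = -983.70441).
Solving J·Δ = −F gives Δ = (0.632, 0.310, -0.827).
Then the next iterate is (p, q, r)₁ = (-0.868, 1.310, 0.673).

(-0.868, 1.310, 0.673)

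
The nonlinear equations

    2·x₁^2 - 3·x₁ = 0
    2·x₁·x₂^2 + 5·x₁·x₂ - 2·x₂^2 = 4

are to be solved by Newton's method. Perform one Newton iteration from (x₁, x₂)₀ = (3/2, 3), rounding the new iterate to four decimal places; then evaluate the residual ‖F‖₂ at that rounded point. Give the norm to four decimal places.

4.1499

At (3/2, 3): F = (0.0000, 27.5000).
Jacobian J = [[4·x₁ - 3, 0], [2·x₂^2 + 5·x₂, 4·x₁·x₂ + 5·x₁ - 4·x₂]].
At the point, J = [[3.0000, 0.0000], [33.0000, 13.5000]] (det J = 40.5000).
Solving J·Δ = −F gives Δ = (0.0000, -2.0370).
Then the next iterate is (x₁, x₂)₁ = (1.5000, 0.9630).
Re-evaluating at (1.5000, 0.9630): F = (0.0000, 4.149869), so ‖F‖₂ = 4.1499.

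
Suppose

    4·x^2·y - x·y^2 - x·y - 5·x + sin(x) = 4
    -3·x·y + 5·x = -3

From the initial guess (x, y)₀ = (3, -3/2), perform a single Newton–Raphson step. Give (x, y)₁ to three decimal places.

At (3, -3/2): F = (-75.10888, 31.500).
Jacobian J = [[8·x·y - y^2 - y + cos(x) - 5, 4·x^2 - 2·x·y - x], [-3·y + 5, -3·x]].
At the point, J = [[-42.73999, 42.000], [9.500, -9.000]] (det J = -14.34007).
Solving J·Δ = −F gives Δ = (-45.120, -44.126).
Then the next iterate is (x, y)₁ = (-42.120, -45.626).

(-42.120, -45.626)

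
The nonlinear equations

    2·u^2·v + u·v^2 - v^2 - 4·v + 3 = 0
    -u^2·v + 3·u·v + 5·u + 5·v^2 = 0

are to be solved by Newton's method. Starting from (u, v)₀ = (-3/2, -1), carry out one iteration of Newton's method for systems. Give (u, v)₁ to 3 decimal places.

At (-3/2, -1): F = (0.000, 4.250).
Jacobian J = [[4·u·v + v^2, 2·u^2 + 2·u·v - 2·v - 4], [-2·u·v + 3·v + 5, -u^2 + 3·u + 10·v]].
At the point, J = [[7.000, 5.500], [-1.000, -16.750]] (det J = -111.750).
Solving J·Δ = −F gives Δ = (-0.209, 0.266).
Then the next iterate is (u, v)₁ = (-1.709, -0.734).

(-1.709, -0.734)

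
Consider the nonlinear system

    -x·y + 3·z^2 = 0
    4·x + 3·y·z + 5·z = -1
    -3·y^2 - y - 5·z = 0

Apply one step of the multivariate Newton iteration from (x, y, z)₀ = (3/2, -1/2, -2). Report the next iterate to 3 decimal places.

(-2.517, -2.509, -0.854)

At (3/2, -1/2, -2): F = (12.750, 0.000, 9.750).
Jacobian J = [[-y, -x, 6·z], [4, 3·z, 3·y + 5], [0, -6·y - 1, -5]].
At the point, J = [[0.500, -1.500, -12.000], [4.000, -6.000, 3.500], [0.000, 2.000, -5.000]] (det J = -114.500).
Solving J·Δ = −F gives Δ = (-4.017, -2.009, 1.146).
Then the next iterate is (x, y, z)₁ = (-2.517, -2.509, -0.854).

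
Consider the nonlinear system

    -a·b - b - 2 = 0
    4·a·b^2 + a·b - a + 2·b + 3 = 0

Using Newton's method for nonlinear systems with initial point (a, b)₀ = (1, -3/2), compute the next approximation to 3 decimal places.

At (1, -3/2): F = (1.000, 6.500).
Jacobian J = [[-b, -a - 1], [4·b^2 + b - 1, 8·a·b + a + 2]].
At the point, J = [[1.500, -2.000], [6.500, -9.000]] (det J = -0.500).
Solving J·Δ = −F gives Δ = (8.000, 6.500).
Then the next iterate is (a, b)₁ = (9.000, 5.000).

(9.000, 5.000)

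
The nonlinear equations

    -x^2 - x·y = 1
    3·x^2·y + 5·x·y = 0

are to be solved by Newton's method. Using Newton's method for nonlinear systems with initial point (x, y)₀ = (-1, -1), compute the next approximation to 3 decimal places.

(-0.429, 0.286)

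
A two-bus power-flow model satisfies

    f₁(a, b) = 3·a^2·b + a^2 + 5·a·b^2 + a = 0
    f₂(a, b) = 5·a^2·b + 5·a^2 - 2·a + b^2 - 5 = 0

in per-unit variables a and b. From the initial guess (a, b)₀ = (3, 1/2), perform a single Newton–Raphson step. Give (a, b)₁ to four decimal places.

(1.9748, 0.2246)

At (3, 1/2): F = (29.2500, 56.7500).
Jacobian J = [[6·a·b + 2·a + 5·b^2 + 1, 3·a^2 + 10·a·b], [10·a·b + 10·a - 2, 5·a^2 + 2·b]].
At the point, J = [[17.2500, 42.0000], [43.0000, 46.0000]] (det J = -1012.5000).
Solving J·Δ = −F gives Δ = (-1.0252, -0.2754).
Then the next iterate is (a, b)₁ = (1.9748, 0.2246).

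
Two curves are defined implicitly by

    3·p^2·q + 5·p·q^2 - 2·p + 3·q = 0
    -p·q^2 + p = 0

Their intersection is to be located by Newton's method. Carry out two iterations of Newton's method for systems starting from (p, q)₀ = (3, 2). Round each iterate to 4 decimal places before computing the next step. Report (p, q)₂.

(0.4420, 1.4738)

At (3, 2): F = (114.0000, -9.0000).
Jacobian J = [[6·p·q + 5·q^2 - 2, 3·p^2 + 10·p·q + 3], [-q^2 + 1, -2·p·q]].
At the point, J = [[54.0000, 90.0000], [-3.0000, -12.0000]] (det J = -378.0000).
Solving J·Δ = −F gives Δ = (-1.4762, -0.3810).
Then the next iterate is (p, q)₁ = (1.5238, 1.6190).
Round to (1.5238, 1.6190) and repeat: F = (33.057817, -2.470325), J = [[25.907998, 34.636221], [-1.621161, -4.934064]].
Δ = (-1.0818, -0.1452), so (p, q)₂ = (0.4420, 1.4738).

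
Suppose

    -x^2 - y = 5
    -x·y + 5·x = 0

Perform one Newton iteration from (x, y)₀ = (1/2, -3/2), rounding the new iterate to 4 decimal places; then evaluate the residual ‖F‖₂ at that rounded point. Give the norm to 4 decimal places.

At (1/2, -3/2): F = (-3.7500, 3.2500).
Jacobian J = [[-2·x, -1], [-y + 5, -x]].
At the point, J = [[-1.0000, -1.0000], [6.5000, -0.5000]] (det J = 7.0000).
Solving J·Δ = −F gives Δ = (-0.7321, -3.0179).
Then the next iterate is (x, y)₁ = (-0.2321, -4.5179).
Re-evaluating at (-0.2321, -4.5179): F = (-0.535970, -2.209105), so ‖F‖₂ = 2.2732.

2.2732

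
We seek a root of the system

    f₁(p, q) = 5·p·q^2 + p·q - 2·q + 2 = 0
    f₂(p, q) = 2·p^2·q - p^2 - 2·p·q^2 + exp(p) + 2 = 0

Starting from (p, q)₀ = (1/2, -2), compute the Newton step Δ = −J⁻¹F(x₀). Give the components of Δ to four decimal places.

(0.9908, 2.8552)

At (1/2, -2): F = (15.0000, -1.601279).
Jacobian J = [[5·q^2 + q, 10·p·q + p - 2], [4·p·q - 2·p - 2·q^2 + exp(p), 2·p^2 - 4·p·q]].
At the point, J = [[18.0000, -11.5000], [-11.351279, 4.5000]] (det J = -49.539705).
Solving J·Δ = −F gives Δ = (0.9908, 2.8552).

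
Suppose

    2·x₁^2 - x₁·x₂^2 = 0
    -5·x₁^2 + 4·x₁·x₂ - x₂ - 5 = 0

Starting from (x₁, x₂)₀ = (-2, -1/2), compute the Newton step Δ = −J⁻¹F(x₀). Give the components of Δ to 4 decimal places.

At (-2, -1/2): F = (8.5000, -20.5000).
Jacobian J = [[4·x₁ - x₂^2, -2·x₁·x₂], [-10·x₁ + 4·x₂, 4·x₁ - 1]].
At the point, J = [[-8.2500, -2.0000], [18.0000, -9.0000]] (det J = 110.2500).
Solving J·Δ = −F gives Δ = (1.0658, -0.1463).

(1.0658, -0.1463)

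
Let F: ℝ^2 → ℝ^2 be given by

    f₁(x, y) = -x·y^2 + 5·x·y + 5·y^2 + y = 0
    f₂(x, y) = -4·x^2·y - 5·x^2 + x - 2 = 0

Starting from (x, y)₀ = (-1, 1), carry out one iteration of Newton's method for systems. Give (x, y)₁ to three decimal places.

At (-1, 1): F = (2.000, -12.000).
Jacobian J = [[-y^2 + 5·y, -2·x·y + 5·x + 10·y + 1], [-8·x·y - 10·x + 1, -4·x^2]].
At the point, J = [[4.000, 8.000], [19.000, -4.000]] (det J = -168.000).
Solving J·Δ = −F gives Δ = (0.524, -0.512).
Then the next iterate is (x, y)₁ = (-0.476, 0.488).

(-0.476, 0.488)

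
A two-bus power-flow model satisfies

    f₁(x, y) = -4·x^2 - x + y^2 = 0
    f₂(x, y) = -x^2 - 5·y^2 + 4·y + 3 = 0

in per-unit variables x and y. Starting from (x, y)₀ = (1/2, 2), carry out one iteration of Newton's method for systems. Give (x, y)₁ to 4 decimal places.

(0.5357, 1.4196)

At (1/2, 2): F = (2.5000, -9.2500).
Jacobian J = [[-8·x - 1, 2·y], [-2·x, -10·y + 4]].
At the point, J = [[-5.0000, 4.0000], [-1.0000, -16.0000]] (det J = 84.0000).
Solving J·Δ = −F gives Δ = (0.0357, -0.5804).
Then the next iterate is (x, y)₁ = (0.5357, 1.4196).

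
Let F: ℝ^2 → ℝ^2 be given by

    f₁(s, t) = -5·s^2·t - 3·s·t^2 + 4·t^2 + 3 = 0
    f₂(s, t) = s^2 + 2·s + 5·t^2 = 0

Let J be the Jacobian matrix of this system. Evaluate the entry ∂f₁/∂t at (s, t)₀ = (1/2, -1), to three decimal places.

∂f₁/∂t = -5·s^2 - 6·s·t + 8·t.
At (1/2, -1) this is -6.250.

-6.250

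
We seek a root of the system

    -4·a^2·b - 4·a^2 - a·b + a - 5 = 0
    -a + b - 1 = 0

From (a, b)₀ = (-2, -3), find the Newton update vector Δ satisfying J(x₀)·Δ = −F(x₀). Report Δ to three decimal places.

At (-2, -3): F = (19.000, -2.000).
Jacobian J = [[-8·a·b - 8·a - b + 1, -4·a^2 - a], [-1, 1]].
At the point, J = [[-28.000, -14.000], [-1.000, 1.000]] (det J = -42.000).
Solving J·Δ = −F gives Δ = (-0.214, 1.786).

(-0.214, 1.786)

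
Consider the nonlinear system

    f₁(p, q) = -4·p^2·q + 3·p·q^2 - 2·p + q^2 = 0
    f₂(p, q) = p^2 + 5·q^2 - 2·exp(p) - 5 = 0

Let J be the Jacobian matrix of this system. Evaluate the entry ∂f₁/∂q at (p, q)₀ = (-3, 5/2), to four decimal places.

∂f₁/∂q = -4·p^2 + 6·p·q + 2·q.
At (-3, 5/2) this is -76.0000.

-76.0000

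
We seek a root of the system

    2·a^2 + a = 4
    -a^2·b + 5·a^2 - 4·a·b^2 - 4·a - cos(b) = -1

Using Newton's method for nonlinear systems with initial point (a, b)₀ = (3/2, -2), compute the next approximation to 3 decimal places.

(1.214, -1.370)

At (3/2, -2): F = (2.000, -12.83385).
Jacobian J = [[4·a + 1, 0], [-2·a·b + 10·a - 4·b^2 - 4, -a^2 - 8·a·b + sin(b)]].
At the point, J = [[7.000, 0.000], [1.000, 20.84070]] (det J = 145.88492).
Solving J·Δ = −F gives Δ = (-0.286, 0.630).
Then the next iterate is (a, b)₁ = (1.214, -1.370).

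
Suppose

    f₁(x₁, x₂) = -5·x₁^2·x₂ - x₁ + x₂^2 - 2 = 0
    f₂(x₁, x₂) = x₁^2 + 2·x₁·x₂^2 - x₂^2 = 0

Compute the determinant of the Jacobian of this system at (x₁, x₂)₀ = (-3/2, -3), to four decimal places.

-845.2500

J = [[-10·x₁·x₂ - 1, -5·x₁^2 + 2·x₂], [2·x₁ + 2·x₂^2, 4·x₁·x₂ - 2·x₂]].
At the point, J = [[-46.0000, -17.2500], [15.0000, 24.0000]].
det J = -845.2500.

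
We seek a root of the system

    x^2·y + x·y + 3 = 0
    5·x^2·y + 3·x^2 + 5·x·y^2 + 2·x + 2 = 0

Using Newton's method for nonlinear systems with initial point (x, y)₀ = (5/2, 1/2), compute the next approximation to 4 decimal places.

(2.0159, -0.1769)

At (5/2, 1/2): F = (7.3750, 44.5000).
Jacobian J = [[2·x·y + y, x^2 + x], [10·x·y + 6·x + 5·y^2 + 2, 5·x^2 + 10·x·y]].
At the point, J = [[3.0000, 8.7500], [30.7500, 43.7500]] (det J = -137.8125).
Solving J·Δ = −F gives Δ = (-0.4841, -0.6769).
Then the next iterate is (x, y)₁ = (2.0159, -0.1769).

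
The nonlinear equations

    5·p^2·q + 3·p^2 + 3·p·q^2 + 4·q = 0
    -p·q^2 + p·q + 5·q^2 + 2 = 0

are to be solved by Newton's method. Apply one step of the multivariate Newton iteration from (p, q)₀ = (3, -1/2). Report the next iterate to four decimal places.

(4.0444, -0.7167)

At (3, -1/2): F = (4.7500, 1.0000).
Jacobian J = [[10·p·q + 6·p + 3·q^2, 5·p^2 + 6·p·q + 4], [-q^2 + q, -2·p·q + p + 10·q]].
At the point, J = [[3.7500, 40.0000], [-0.7500, 1.0000]] (det J = 33.7500).
Solving J·Δ = −F gives Δ = (1.0444, -0.2167).
Then the next iterate is (p, q)₁ = (4.0444, -0.7167).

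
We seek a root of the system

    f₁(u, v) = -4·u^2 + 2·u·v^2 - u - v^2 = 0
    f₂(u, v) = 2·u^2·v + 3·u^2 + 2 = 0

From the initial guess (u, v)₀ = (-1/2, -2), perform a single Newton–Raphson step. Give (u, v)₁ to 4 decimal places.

(-7.8000, 9.1000)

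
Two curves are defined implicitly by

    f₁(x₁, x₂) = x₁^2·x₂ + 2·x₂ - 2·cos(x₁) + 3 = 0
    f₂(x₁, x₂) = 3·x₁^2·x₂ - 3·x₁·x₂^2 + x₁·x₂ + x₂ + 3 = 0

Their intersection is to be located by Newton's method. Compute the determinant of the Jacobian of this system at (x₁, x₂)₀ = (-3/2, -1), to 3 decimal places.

-24.014

J = [[2·x₁·x₂ + 2·sin(x₁), x₁^2 + 2], [6·x₁·x₂ - 3·x₂^2 + x₂, 3·x₁^2 - 6·x₁·x₂ + x₁ + 1]].
At the point, J = [[1.00501, 4.250], [5.000, -2.750]].
det J = -24.014.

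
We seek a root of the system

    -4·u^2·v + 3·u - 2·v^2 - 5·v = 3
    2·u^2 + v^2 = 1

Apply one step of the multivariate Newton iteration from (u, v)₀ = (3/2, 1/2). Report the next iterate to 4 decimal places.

(0.9194, 0.2339)

At (3/2, 1/2): F = (-6.0000, 3.7500).
Jacobian J = [[-8·u·v + 3, -4·u^2 - 4·v - 5], [4·u, 2·v]].
At the point, J = [[-3.0000, -16.0000], [6.0000, 1.0000]] (det J = 93.0000).
Solving J·Δ = −F gives Δ = (-0.5806, -0.2661).
Then the next iterate is (u, v)₁ = (0.9194, 0.2339).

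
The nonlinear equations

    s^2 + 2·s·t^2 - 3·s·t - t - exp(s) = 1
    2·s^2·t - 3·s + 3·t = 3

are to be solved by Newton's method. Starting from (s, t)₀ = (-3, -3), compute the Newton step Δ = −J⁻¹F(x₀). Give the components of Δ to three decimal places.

At (-3, -3): F = (-70.04979, -57.000).
Jacobian J = [[2·s + 2·t^2 - 3·t - exp(s), 4·s·t - 3·s - 1], [4·s·t - 3, 2·s^2 + 3]].
At the point, J = [[20.95021, 44.000], [33.000, 21.000]] (det J = -1012.04553).
Solving J·Δ = −F gives Δ = (1.025, 1.104).

(1.025, 1.104)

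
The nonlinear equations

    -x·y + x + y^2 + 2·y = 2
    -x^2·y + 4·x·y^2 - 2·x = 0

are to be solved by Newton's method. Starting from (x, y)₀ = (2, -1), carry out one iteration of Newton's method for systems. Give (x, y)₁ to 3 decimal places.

At (2, -1): F = (1.000, 8.000).
Jacobian J = [[-y + 1, -x + 2·y + 2], [-2·x·y + 4·y^2 - 2, -x^2 + 8·x·y]].
At the point, J = [[2.000, -2.000], [6.000, -20.000]] (det J = -28.000).
Solving J·Δ = −F gives Δ = (-0.143, 0.357).
Then the next iterate is (x, y)₁ = (1.857, -0.643).

(1.857, -0.643)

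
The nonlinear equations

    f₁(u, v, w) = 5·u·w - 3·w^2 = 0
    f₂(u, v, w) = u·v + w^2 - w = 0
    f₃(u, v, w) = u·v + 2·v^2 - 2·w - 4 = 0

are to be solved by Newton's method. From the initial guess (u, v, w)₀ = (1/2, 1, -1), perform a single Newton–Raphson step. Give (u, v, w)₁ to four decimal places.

At (1/2, 1, -1): F = (-5.5000, 2.5000, 0.5000).
Jacobian J = [[5·w, 0, 5·u - 6·w], [v, u, 2·w - 1], [v, u + 4·v, -2]].
At the point, J = [[-5.0000, 0.0000, 8.5000], [1.0000, 0.5000, -3.0000], [1.0000, 4.5000, -2.0000]] (det J = -28.5000).
Solving J·Δ = −F gives Δ = (0.8684, 0.2105, 1.1579).
Then the next iterate is (u, v, w)₁ = (1.3684, 1.2105, 0.1579).

(1.3684, 1.2105, 0.1579)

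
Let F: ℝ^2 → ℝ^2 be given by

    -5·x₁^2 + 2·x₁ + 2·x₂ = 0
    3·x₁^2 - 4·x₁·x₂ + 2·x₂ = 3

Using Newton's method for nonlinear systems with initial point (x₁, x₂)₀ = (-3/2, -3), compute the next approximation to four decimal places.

(-0.5654, -0.8192)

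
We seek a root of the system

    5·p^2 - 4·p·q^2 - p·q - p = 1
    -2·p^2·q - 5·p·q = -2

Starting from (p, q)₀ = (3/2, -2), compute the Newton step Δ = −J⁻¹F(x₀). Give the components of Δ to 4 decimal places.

(-0.8848, 0.5444)

At (3/2, -2): F = (-12.2500, 26.0000).
Jacobian J = [[10·p - 4·q^2 - q - 1, -8·p·q - p], [-4·p·q - 5·q, -2·p^2 - 5·p]].
At the point, J = [[0.0000, 22.5000], [22.0000, -12.0000]] (det J = -495.0000).
Solving J·Δ = −F gives Δ = (-0.8848, 0.5444).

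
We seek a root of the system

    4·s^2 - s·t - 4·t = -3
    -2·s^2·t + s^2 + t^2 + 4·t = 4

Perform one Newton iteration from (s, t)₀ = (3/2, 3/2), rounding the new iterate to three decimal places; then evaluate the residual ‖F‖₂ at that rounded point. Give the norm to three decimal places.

23.438

At (3/2, 3/2): F = (3.750, -0.250).
Jacobian J = [[8·s - t, -s - 4], [-4·s·t + 2·s, -2·s^2 + 2·t + 4]].
At the point, J = [[10.500, -5.500], [-6.000, 2.500]] (det J = -6.750).
Solving J·Δ = −F gives Δ = (1.185, 2.944).
Then the next iterate is (s, t)₁ = (2.685, 4.444).
Re-evaluating at (2.685, 4.444): F = (2.12876, -23.34123), so ‖F‖₂ = 23.438.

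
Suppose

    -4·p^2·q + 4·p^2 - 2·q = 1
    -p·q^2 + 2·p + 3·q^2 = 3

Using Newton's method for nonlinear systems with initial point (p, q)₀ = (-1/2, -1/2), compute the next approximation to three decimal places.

At (-1/2, -1/2): F = (1.500, -3.125).
Jacobian J = [[-8·p·q + 8·p, -4·p^2 - 2], [-q^2 + 2, -2·p·q + 6·q]].
At the point, J = [[-6.000, -3.000], [1.750, -3.500]] (det J = 26.250).
Solving J·Δ = −F gives Δ = (0.557, -0.614).
Then the next iterate is (p, q)₁ = (0.057, -1.114).

(0.057, -1.114)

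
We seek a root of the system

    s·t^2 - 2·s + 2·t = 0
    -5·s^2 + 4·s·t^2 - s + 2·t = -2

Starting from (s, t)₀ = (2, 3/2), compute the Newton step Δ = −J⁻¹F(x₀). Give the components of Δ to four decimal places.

At (2, 3/2): F = (3.5000, 1.0000).
Jacobian J = [[t^2 - 2, 2·s·t + 2], [-10·s + 4·t^2 - 1, 8·s·t + 2]].
At the point, J = [[0.2500, 8.0000], [-12.0000, 26.0000]] (det J = 102.5000).
Solving J·Δ = −F gives Δ = (-0.8098, -0.4122).

(-0.8098, -0.4122)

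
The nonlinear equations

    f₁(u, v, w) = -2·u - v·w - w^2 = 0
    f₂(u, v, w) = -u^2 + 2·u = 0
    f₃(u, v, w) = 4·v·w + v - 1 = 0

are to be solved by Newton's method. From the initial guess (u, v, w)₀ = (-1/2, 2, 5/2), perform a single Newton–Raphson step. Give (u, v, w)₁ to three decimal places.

(-0.083, 0.977, 1.282)

At (-1/2, 2, 5/2): F = (-10.250, -1.250, 21.000).
Jacobian J = [[-2, -w, -v - 2·w], [-2·u + 2, 0, 0], [0, 4·w + 1, 4·v]].
At the point, J = [[-2.000, -2.500, -7.000], [3.000, 0.000, 0.000], [0.000, 11.000, 8.000]] (det J = -171.000).
Solving J·Δ = −F gives Δ = (0.417, -1.023, -1.218).
Then the next iterate is (u, v, w)₁ = (-0.083, 0.977, 1.282).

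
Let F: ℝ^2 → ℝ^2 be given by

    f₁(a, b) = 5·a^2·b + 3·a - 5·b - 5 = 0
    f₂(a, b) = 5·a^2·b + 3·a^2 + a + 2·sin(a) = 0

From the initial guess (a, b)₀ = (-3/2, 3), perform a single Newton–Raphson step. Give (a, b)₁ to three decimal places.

(-2.395, -4.495)

At (-3/2, 3): F = (9.250, 37.00501).
Jacobian J = [[10·a·b + 3, 5·a^2 - 5], [10·a·b + 6·a + 2·cos(a) + 1, 5·a^2]].
At the point, J = [[-42.000, 6.250], [-52.85853, 11.250]] (det J = -142.13422).
Solving J·Δ = −F gives Δ = (-0.895, -7.495).
Then the next iterate is (a, b)₁ = (-2.395, -4.495).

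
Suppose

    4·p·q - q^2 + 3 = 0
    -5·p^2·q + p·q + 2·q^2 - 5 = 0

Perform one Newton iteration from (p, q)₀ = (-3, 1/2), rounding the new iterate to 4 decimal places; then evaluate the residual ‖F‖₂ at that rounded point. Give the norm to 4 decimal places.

At (-3, 1/2): F = (-3.2500, -28.5000).
Jacobian J = [[4·q, 4·p - 2·q], [-10·p·q + q, -5·p^2 + p + 4·q]].
At the point, J = [[2.0000, -13.0000], [15.5000, -46.0000]] (det J = 109.5000).
Solving J·Δ = −F gives Δ = (2.0183, 0.0605).
Then the next iterate is (p, q)₁ = (-0.9817, 0.5605).
Re-evaluating at (-0.9817, 0.5605): F = (0.484868, -7.622789), so ‖F‖₂ = 7.6382.

7.6382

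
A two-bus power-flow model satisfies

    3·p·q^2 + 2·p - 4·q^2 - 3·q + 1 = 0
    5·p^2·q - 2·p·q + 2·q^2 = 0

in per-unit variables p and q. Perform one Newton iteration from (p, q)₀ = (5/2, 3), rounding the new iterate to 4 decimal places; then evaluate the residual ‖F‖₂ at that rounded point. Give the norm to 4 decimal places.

1119.1521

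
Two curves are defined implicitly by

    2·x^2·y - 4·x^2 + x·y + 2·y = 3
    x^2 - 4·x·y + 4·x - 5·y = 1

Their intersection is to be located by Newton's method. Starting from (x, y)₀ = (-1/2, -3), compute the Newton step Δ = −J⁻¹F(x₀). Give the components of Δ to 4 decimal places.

(0.3431, 3.7990)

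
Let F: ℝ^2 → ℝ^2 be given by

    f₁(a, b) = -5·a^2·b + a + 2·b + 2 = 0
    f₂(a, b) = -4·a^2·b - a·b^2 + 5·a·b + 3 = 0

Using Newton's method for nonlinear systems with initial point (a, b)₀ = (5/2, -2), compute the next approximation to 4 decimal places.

At (5/2, -2): F = (63.0000, 18.0000).
Jacobian J = [[-10·a·b + 1, -5·a^2 + 2], [-8·a·b - b^2 + 5·b, -4·a^2 - 2·a·b + 5·a]].
At the point, J = [[51.0000, -29.2500], [26.0000, -2.5000]] (det J = 633.0000).
Solving J·Δ = −F gives Δ = (-0.5829, 1.1374).
Then the next iterate is (a, b)₁ = (1.9171, -0.8626).

(1.9171, -0.8626)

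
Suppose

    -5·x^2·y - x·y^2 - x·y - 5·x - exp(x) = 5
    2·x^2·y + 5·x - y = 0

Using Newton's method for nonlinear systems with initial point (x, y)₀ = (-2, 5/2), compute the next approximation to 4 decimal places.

At (-2, 5/2): F = (-27.635335, 7.5000).
Jacobian J = [[-10·x·y - y^2 - y - exp(x) - 5, -5·x^2 - 2·x·y - x], [4·x·y + 5, 2·x^2 - 1]].
At the point, J = [[36.114665, -8.0000], [-15.0000, 7.0000]] (det J = 132.802653).
Solving J·Δ = −F gives Δ = (1.0049, 1.0818).
Then the next iterate is (x, y)₁ = (-0.9951, 3.5818).

(-0.9951, 3.5818)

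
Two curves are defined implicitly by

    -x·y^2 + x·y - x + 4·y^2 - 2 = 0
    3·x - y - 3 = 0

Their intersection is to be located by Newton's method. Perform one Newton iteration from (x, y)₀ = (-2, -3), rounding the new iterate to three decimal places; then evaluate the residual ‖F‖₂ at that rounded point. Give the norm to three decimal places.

15.157

At (-2, -3): F = (60.000, -6.000).
Jacobian J = [[-y^2 + y - 1, -2·x·y + x + 8·y], [3, -1]].
At the point, J = [[-13.000, -38.000], [3.000, -1.000]] (det J = 127.000).
Solving J·Δ = −F gives Δ = (2.268, 0.803).
Then the next iterate is (x, y)₁ = (0.268, -2.197).
Re-evaluating at (0.268, -2.197): F = (15.15686, 0.001), so ‖F‖₂ = 15.157.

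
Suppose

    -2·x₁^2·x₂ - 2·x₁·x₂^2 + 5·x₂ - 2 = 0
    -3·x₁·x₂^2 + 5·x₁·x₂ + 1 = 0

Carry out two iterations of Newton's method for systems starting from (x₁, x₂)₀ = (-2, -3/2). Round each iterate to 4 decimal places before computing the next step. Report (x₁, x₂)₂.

At (-2, -3/2): F = (11.5000, 29.5000).
Jacobian J = [[-4·x₁·x₂ - 2·x₂^2, -2·x₁^2 - 4·x₁·x₂ + 5], [-3·x₂^2 + 5·x₂, -6·x₁·x₂ + 5·x₁]].
At the point, J = [[-16.5000, -15.0000], [-14.2500, -28.0000]] (det J = 248.2500).
Solving J·Δ = −F gives Δ = (-0.4854, 1.3006).
Then the next iterate is (x₁, x₂)₁ = (-2.4854, -0.1994).
Round to (-2.4854, -0.1994) and repeat: F = (-0.335887, 3.774405), J = [[-2.061876, -9.336781], [-1.116281, -15.400533]].
Δ = (-1.8946, 0.3824), so (x₁, x₂)₂ = (-4.3800, 0.1830).

(-4.3800, 0.1830)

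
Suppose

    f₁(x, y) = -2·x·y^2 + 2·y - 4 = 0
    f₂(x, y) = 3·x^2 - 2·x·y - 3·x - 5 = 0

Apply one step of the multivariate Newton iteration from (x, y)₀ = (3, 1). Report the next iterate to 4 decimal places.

(2.1690, 0.3662)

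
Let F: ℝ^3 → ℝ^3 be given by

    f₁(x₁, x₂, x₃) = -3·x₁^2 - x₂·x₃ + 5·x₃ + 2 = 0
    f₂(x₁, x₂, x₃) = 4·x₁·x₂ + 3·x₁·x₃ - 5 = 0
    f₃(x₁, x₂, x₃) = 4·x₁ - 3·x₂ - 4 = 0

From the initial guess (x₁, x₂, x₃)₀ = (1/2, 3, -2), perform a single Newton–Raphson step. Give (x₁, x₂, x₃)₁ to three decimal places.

(0.699, -0.402, 3.075)

At (1/2, 3, -2): F = (-2.750, -2.000, -11.000).
Jacobian J = [[-6·x₁, -x₃, -x₂ + 5], [4·x₂ + 3·x₃, 4·x₁, 3·x₁], [4, -3, 0]].
At the point, J = [[-3.000, 2.000, 2.000], [6.000, 2.000, 1.500], [4.000, -3.000, 0.000]] (det J = -53.500).
Solving J·Δ = −F gives Δ = (0.199, -3.402, 5.075).
Then the next iterate is (x₁, x₂, x₃)₁ = (0.699, -0.402, 3.075).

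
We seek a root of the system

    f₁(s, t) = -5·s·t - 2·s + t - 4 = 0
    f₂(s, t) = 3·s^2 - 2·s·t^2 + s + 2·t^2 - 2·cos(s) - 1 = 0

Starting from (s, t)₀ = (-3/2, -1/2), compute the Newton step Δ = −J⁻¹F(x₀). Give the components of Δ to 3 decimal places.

At (-3/2, -1/2): F = (-5.250, 5.35853).
Jacobian J = [[-5·t - 2, -5·s + 1], [6·s - 2·t^2 + 2·sin(s) + 1, -4·s·t + 4·t]].
At the point, J = [[0.500, 8.500], [-10.49499, -5.000]] (det J = 86.70741).
Solving J·Δ = −F gives Δ = (0.223, 0.605).

(0.223, 0.605)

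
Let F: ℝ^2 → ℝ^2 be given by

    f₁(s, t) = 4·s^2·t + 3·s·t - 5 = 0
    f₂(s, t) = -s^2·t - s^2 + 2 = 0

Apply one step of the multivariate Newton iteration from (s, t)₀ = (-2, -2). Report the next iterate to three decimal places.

At (-2, -2): F = (-25.000, 6.000).
Jacobian J = [[8·s·t + 3·t, 4·s^2 + 3·s], [-2·s·t - 2·s, -s^2]].
At the point, J = [[26.000, 10.000], [-4.000, -4.000]] (det J = -64.000).
Solving J·Δ = −F gives Δ = (0.625, 0.875).
Then the next iterate is (s, t)₁ = (-1.375, -1.125).

(-1.375, -1.125)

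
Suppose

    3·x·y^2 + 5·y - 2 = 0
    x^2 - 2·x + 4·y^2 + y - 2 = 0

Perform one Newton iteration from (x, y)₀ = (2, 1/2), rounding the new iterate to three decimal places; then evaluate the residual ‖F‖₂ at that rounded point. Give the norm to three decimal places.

0.957

At (2, 1/2): F = (2.000, -0.500).
Jacobian J = [[3·y^2, 6·x·y + 5], [2·x - 2, 8·y + 1]].
At the point, J = [[0.750, 11.000], [2.000, 5.000]] (det J = -18.250).
Solving J·Δ = −F gives Δ = (0.849, -0.240).
Then the next iterate is (x, y)₁ = (2.849, 0.260).
Re-evaluating at (2.849, 0.260): F = (-0.12222, 0.94920), so ‖F‖₂ = 0.957.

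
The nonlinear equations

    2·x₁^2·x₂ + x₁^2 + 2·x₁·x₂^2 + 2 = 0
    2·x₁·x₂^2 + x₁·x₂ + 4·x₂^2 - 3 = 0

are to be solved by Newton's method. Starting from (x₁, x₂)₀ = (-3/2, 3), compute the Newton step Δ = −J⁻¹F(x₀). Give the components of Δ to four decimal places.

At (-3/2, 3): F = (-9.2500, 1.5000).
Jacobian J = [[4·x₁·x₂ + 2·x₁ + 2·x₂^2, 2·x₁^2 + 4·x₁·x₂], [2·x₂^2 + x₂, 4·x₁·x₂ + x₁ + 8·x₂]].
At the point, J = [[-3.0000, -13.5000], [21.0000, 4.5000]] (det J = 270.0000).
Solving J·Δ = −F gives Δ = (0.0792, -0.7028).

(0.0792, -0.7028)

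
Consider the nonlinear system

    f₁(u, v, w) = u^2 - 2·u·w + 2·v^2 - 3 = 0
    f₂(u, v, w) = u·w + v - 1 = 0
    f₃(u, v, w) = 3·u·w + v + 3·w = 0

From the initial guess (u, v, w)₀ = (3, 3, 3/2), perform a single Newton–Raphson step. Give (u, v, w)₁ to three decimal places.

(7.667, -1.000, -1.667)

At (3, 3, 3/2): F = (15.000, 6.500, 21.000).
Jacobian J = [[2·u - 2·w, 4·v, -2·u], [w, 1, u], [3·w, 1, 3·u + 3]].
At the point, J = [[3.000, 12.000, -6.000], [1.500, 1.000, 3.000], [4.500, 1.000, 12.000]] (det J = -9.000).
Solving J·Δ = −F gives Δ = (4.667, -4.000, -3.167).
Then the next iterate is (u, v, w)₁ = (7.667, -1.000, -1.667).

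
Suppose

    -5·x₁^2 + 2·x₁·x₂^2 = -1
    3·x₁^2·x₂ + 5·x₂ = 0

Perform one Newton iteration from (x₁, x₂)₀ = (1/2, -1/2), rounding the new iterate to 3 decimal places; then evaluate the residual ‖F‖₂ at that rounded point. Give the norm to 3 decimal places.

0.265

At (1/2, -1/2): F = (0.000, -2.875).
Jacobian J = [[-10·x₁ + 2·x₂^2, 4·x₁·x₂], [6·x₁·x₂, 3·x₁^2 + 5]].
At the point, J = [[-4.500, -1.000], [-1.500, 5.750]] (det J = -27.375).
Solving J·Δ = −F gives Δ = (-0.105, 0.473).
Then the next iterate is (x₁, x₂)₁ = (0.395, -0.027).
Re-evaluating at (0.395, -0.027): F = (0.22045, -0.14764), so ‖F‖₂ = 0.265.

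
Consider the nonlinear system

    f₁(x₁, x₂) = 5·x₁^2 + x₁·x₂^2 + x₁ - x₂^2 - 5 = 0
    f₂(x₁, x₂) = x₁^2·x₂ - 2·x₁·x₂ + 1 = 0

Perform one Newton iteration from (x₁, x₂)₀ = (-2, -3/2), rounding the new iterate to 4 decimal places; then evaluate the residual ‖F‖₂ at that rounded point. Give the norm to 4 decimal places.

2.9308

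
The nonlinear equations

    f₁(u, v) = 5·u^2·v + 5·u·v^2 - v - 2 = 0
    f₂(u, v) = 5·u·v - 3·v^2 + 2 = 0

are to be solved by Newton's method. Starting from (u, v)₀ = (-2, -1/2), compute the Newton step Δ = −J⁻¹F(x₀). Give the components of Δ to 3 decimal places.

(-13.320, 5.650)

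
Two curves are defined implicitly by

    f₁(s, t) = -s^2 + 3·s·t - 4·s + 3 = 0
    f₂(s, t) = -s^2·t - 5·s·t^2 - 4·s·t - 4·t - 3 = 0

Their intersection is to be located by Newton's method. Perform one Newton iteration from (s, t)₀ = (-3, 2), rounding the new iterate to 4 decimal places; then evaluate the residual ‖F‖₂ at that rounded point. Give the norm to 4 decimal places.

15.1513

At (-3, 2): F = (-12.0000, 55.0000).
Jacobian J = [[-2·s + 3·t - 4, 3·s], [-2·s·t - 5·t^2 - 4·t, -s^2 - 10·s·t - 4·s - 4]].
At the point, J = [[8.0000, -9.0000], [-16.0000, 59.0000]] (det J = 328.0000).
Solving J·Δ = −F gives Δ = (0.6494, -0.7561).
Then the next iterate is (s, t)₁ = (-2.3506, 1.2439).
Re-evaluating at (-2.3506, 1.2439): F = (-1.894654, 15.032366), so ‖F‖₂ = 15.1513.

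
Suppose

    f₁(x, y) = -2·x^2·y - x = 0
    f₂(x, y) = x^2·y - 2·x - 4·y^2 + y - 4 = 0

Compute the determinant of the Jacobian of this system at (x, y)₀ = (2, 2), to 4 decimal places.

235.0000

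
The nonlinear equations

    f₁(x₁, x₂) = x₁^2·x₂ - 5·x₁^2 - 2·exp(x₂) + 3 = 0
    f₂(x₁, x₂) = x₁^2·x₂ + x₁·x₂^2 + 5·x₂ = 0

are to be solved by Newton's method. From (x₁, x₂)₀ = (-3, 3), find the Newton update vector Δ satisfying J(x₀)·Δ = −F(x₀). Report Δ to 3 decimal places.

At (-3, 3): F = (-55.17107, 15.000).
Jacobian J = [[2·x₁·x₂ - 10·x₁, x₁^2 - 2·exp(x₂)], [2·x₁·x₂ + x₂^2, x₁^2 + 2·x₁·x₂ + 5]].
At the point, J = [[12.000, -31.17107], [-9.000, -4.000]] (det J = -328.53966).
Solving J·Δ = −F gives Δ = (2.095, -0.963).

(2.095, -0.963)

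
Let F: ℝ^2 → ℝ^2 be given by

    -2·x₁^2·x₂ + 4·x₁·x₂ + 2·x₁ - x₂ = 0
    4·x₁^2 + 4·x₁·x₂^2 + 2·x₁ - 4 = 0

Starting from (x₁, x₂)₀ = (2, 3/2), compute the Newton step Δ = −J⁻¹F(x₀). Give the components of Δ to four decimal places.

(1.3623, -2.9493)

At (2, 3/2): F = (2.5000, 34.0000).
Jacobian J = [[-4·x₁·x₂ + 4·x₂ + 2, -2·x₁^2 + 4·x₁ - 1], [8·x₁ + 4·x₂^2 + 2, 8·x₁·x₂]].
At the point, J = [[-4.0000, -1.0000], [27.0000, 24.0000]] (det J = -69.0000).
Solving J·Δ = −F gives Δ = (1.3623, -2.9493).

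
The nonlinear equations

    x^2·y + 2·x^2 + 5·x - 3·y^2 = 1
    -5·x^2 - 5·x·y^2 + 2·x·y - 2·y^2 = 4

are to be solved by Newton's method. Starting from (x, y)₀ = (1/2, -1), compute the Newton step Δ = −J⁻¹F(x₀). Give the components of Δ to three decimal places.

At (1/2, -1): F = (-1.250, -10.750).
Jacobian J = [[2·x·y + 4·x + 5, x^2 - 6·y], [-10·x - 5·y^2 + 2·y, -10·x·y + 2·x - 4·y]].
At the point, J = [[6.000, 6.250], [-12.000, 10.000]] (det J = 135.000).
Solving J·Δ = −F gives Δ = (-0.405, 0.589).

(-0.405, 0.589)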